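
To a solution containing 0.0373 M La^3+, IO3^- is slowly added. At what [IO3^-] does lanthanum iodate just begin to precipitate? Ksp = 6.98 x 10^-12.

La(IO3)3(s) <=> La^3+ + 3 IO3^-
Ksp = [La^3+][IO3^-]^3
Precipitation begins when Q = Ksp. With [La^3+] = 0.0373 M:
6.98 x 10^-12 = (0.0373) × [IO3^-]^3
[IO3^-] = (6.98 x 10^-12 / 3.73 × 10^-2)^(1/3) = 5.72 x 10^-4 M

[IO3^-] ≈ 5.72e-4 M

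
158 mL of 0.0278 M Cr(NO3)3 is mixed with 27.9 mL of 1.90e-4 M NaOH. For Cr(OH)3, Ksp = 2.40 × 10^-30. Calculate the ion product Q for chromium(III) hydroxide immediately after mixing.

5.48e-16

Total volume = 158 + 27.9 = 185.9 mL.
[Cr^3+] = 2.78 × 10^-2 × (158/185.9) = 2.363 x 10^-2 M
[OH^-] = 1.90 × 10^-4 × (27.9/185.9) = 2.852 × 10^-5 M
Cr(OH)3(s) ⇌ Cr^3+(aq) + 3 OH^-(aq), so Q = [Cr^3+][OH^-]^3
Q = (2.363 x 10^-2)(2.852 × 10^-5)^3 = 5.48 x 10^-16
Q > Ksp, so Cr(OH)3 will precipitate.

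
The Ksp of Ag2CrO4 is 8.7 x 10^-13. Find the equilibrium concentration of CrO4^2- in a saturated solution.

[CrO4^2-] = 6.0 × 10^-5 M

Ag2CrO4(s) ⇌ 2 Ag^+ + CrO4^2-
Ksp = [Ag^+]^2[CrO4^2-]
With molar solubility s: [Ag^+] = 2s, [CrO4^2-] = s.
So Ksp = (2s)^2 × s = 4s^3
Solving, s = (8.7 x 10^-13/4)^(1/3) = 6.01 x 10^-5 M
[CrO4^2-] = s = 6.0 × 10^-5 M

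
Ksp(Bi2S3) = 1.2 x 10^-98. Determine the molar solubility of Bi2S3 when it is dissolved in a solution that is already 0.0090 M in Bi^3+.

s ≈ 1.8 x 10^-32 M

Bi2S3(s) ⇌ 2 Bi^3+ + 3 S^2-
Ksp = [Bi^3+]^2[S^2-]^3
Let s be the molar solubility in this solution. [Bi^3+] = 0.0090 + 2s ≈ 0.0090, [S^2-] = 3s (since the Bi^3+ already present dominates).
Ksp ≈ (0.0090)^2 × (3s)^3
s = 1.8 x 10^-32 M
Check: 2s = 3.5 x 10^-32 ≪ 0.0090, so the approximation is valid.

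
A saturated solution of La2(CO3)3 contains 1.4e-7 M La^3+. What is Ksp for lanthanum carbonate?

Ksp ≈ 1.8 × 10^-34

La2(CO3)3(s) ⇌ 2 La^3+ + 3 CO3^2-
Stoichiometry gives [CO3^2-] = (3/2)[La^3+] = 2.10 × 10^-7 M.
Ksp = [La^3+]^2[CO3^2-]^3
Ksp = (1.4 x 10^-7)^2 × (2.10 x 10^-7)^3 = 1.8 × 10^-34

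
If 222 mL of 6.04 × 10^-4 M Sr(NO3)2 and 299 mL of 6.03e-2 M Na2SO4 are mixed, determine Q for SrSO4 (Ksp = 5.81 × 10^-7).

Q ≈ 8.91 × 10^-6

Total volume = 222 + 299 = 521 mL.
[Sr^2+] = 6.04 × 10^-4 × (222/521) = 2.574 × 10^-4 M
[SO4^2-] = 6.03 x 10^-2 × (299/521) = 3.461 × 10^-2 M
SrSO4(s) <=> Sr^2+(aq) + SO4^2-(aq), so Q = [Sr^2+][SO4^2-]
Q = (2.574 × 10^-4)(3.461 × 10^-2) = 8.91 x 10^-6
Q > Ksp, so SrSO4 will precipitate.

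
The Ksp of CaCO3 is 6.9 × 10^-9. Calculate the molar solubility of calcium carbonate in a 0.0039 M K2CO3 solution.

s = 1.8 × 10^-6 M

CaCO3(s) ⇌ Ca^2+ + CO3^2-
Ksp = [Ca^2+][CO3^2-]
Let s = moles of CaCO3 that dissolve per litre. [Ca^2+] = s, [CO3^2-] = 0.0039 + s ≈ 0.0039 (common-ion effect: CO3^2- is already 0.0039 M).
Ksp ≈ s × 0.0039
s = 1.8 x 10^-6 M
Check: s = 1.8 x 10^-6 ≪ 0.0039, so the approximation is valid.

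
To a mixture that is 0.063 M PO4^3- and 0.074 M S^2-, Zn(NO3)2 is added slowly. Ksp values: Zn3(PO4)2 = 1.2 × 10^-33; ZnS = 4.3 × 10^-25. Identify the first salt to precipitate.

ZnS

Precipitation of each salt starts when its ion product equals its Ksp.
For Zn3(PO4)2: 1.2 × 10^-33 = (0.063)^2 × [Zn^2+]^3  ⇒  [Zn^2+] = 6.7 x 10^-11 M.
For ZnS: 4.3 × 10^-25 = 0.074 × [Zn^2+]  ⇒  [Zn^2+] = 5.8 x 10^-24 M.
The salt with the lower threshold [Zn^2+] precipitates first: ZnS.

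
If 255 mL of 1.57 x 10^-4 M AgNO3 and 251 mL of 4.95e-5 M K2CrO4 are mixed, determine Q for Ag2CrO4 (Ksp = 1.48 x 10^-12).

Total volume = 255 + 251 = 506 mL.
[Ag^+] = 1.57 × 10^-4 × (255/506) = 7.912 × 10^-5 M
[CrO4^2-] = 4.95 × 10^-5 × (251/506) = 2.455 × 10^-5 M
Ag2CrO4(s) ⇌ 2 Ag^+(aq) + CrO4^2-(aq), so Q = [Ag^+]^2[CrO4^2-]
Q = (7.912 × 10^-5)^2(2.455 × 10^-5) = 1.54 x 10^-13
Q < Ksp, so no precipitate of Ag2CrO4 forms.

Q = 1.54 x 10^-13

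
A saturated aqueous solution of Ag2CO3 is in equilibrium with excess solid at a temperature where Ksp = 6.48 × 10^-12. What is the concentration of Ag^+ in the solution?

Ag2CO3(s) <=> 2 Ag^+(aq) + CO3^2-(aq)
Ksp = [Ag^+]^2[CO3^2-]
If s mol/L of Ag2CO3 dissolves, [Ag^+] = 2s and [CO3^2-] = s.
So Ksp = (2s)^2 × s = 4s^3
s = (6.48 × 10^-12 / 4)^(1/3) = 1.174 × 10^-4 M
[Ag^+] = 2s = 2.35 × 10^-4 M

[Ag^+] = 2.35e-4 M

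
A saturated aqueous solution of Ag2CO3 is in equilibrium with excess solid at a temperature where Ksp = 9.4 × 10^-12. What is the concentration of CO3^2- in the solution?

1.3 × 10^-4 M

Ag2CO3(s) ⇌ 2 Ag^+(aq) + CO3^2-(aq)
Ksp = [Ag^+]^2[CO3^2-]
With molar solubility s: [Ag^+] = 2s, [CO3^2-] = s.
Substituting: Ksp = (2s)^2s = 4s^3
s = (9.4 × 10^-12 / 4)^(1/3) = 1.33 x 10^-4 M
[CO3^2-] = s = 1.3 x 10^-4 M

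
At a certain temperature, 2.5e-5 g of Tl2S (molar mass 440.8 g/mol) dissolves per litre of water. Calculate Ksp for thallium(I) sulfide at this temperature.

Molar solubility s = (2.5 x 10^-5 g/L) / (440.8 g/mol) = 5.67 × 10^-8 M.
Tl2S(s) ⇌ 2 Tl^+ + S^2-
If s mol/L of Tl2S dissolves, [Tl^+] = 2s and [S^2-] = s.
Ksp = [Tl^+]^2[S^2-]
Ksp = (2s)^2s = 4s^3
Ksp = 4 × (5.67 × 10^-8)^3 = 7.3 × 10^-22

Ksp ≈ 7.3 x 10^-22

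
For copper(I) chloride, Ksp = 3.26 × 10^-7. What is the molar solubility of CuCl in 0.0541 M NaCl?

CuCl(s) ⇌ Cu^+(aq) + Cl^-(aq)
Ksp = [Cu^+][Cl^-]
Let s be the molar solubility in this solution. [Cu^+] = s, [Cl^-] = 0.0541 + s ≈ 0.0541 (since Cl^- from NaCl dominates).
Ksp ≈ s × 0.0541
s = 6.03 x 10^-6 M
Check: s = 6.0 × 10^-6 ≪ 0.0541, so the approximation is valid.

6.03 × 10^-6 M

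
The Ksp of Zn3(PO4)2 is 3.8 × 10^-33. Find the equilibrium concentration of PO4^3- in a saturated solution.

Zn3(PO4)2(s) <=> 3 Zn^2+ + 2 PO4^3-
Ksp = [Zn^2+]^3[PO4^3-]^2
If s mol/L of Zn3(PO4)2 dissolves, [Zn^2+] = 3s and [PO4^3-] = 2s.
Substituting: Ksp = (3s)^3(2s)^2 = 108s^5
Solving, s = (3.8 × 10^-33/108)^(1/5) = 1.29 x 10^-7 M
[PO4^3-] = 2s = 2.6 × 10^-7 M

2.6 × 10^-7 M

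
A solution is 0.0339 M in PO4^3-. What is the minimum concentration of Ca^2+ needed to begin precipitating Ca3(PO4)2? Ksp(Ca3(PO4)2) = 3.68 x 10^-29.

Ca3(PO4)2(s) ⇌ 3 Ca^2+(aq) + 2 PO4^3-(aq)
Ksp = [Ca^2+]^3[PO4^3-]^2
Precipitation begins when Q = Ksp. With [PO4^3-] = 0.0339 M:
3.68 x 10^-29 = (0.0339)^2 × [Ca^2+]^3
[Ca^2+] = (3.68 x 10^-29 / 1.149 × 10^-3)^(1/3) = 3.18 × 10^-9 M

3.18 × 10^-9 M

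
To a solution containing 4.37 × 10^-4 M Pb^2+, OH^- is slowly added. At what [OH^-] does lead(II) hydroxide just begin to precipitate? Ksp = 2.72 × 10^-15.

[OH^-] ≈ 2.49 × 10^-6 M

Pb(OH)2(s) <=> Pb^2+ + 2 OH^-
Ksp = [Pb^2+][OH^-]^2
Precipitation begins when Q = Ksp. With [Pb^2+] = 4.37 × 10^-4 M:
2.72 × 10^-15 = (4.37 × 10^-4) × [OH^-]^2
[OH^-] = (2.72 × 10^-15 / 4.37 × 10^-4)^(1/2) = 2.49 × 10^-6 M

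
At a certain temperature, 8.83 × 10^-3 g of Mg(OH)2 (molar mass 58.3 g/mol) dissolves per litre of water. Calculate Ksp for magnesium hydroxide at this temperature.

Molar solubility s = (8.83 × 10^-3 g/L) / (58.3 g/mol) = 1.515 × 10^-4 M.
Mg(OH)2(s) ⇌ Mg^2+(aq) + 2 OH^-(aq)
For each mole of Mg(OH)2 that dissolves: [Mg^2+] = s, [OH^-] = 2s.
Ksp = [Mg^2+][OH^-]^2
Ksp = s(2s)^2 = 4s^3
Ksp = 4 × (1.515 x 10^-4)^3 = 1.39 × 10^-11

Ksp = 1.39 × 10^-11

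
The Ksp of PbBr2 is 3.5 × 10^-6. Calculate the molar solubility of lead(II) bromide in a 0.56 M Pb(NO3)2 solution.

s = 1.3 x 10^-3 M

PbBr2(s) ⇌ Pb^2+(aq) + 2 Br^-(aq)
Ksp = [Pb^2+][Br^-]^2
Let s = moles of PbBr2 that dissolve per litre. [Pb^2+] = 0.56 + s ≈ 0.56, [Br^-] = 2s (since Pb^2+ from Pb(NO3)2 dominates).
Ksp ≈ 0.56 × (2s)^2
s = 1.3 x 10^-3 M
Check: s = 1.3 × 10^-3 ≪ 0.56, so the approximation is valid.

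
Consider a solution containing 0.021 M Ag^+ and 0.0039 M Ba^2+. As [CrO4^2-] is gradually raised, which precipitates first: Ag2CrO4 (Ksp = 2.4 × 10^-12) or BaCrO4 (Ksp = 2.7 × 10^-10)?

Precipitation of each salt starts when its ion product equals its Ksp.
For Ag2CrO4: 2.4 × 10^-12 = (0.021)^2 × [CrO4^2-]  ⇒  [CrO4^2-] = 5.4 × 10^-9 M.
For BaCrO4: 2.7 × 10^-10 = 0.0039 × [CrO4^2-]  ⇒  [CrO4^2-] = 6.9 × 10^-8 M.
The salt with the lower threshold [CrO4^2-] precipitates first: Ag2CrO4.

Ag2CrO4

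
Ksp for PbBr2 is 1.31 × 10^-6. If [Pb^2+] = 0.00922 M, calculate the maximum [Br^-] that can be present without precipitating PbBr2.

[Br^-] = 0.0119 M

PbBr2(s) <=> Pb^2+(aq) + 2 Br^-(aq)
Ksp = [Pb^2+][Br^-]^2
Precipitation begins when Q = Ksp. With [Pb^2+] = 0.00922 M:
1.31 × 10^-6 = (0.00922) × [Br^-]^2
[Br^-] = (1.31 × 10^-6 / 9.22 × 10^-3)^(1/2) = 1.19 x 10^-2 M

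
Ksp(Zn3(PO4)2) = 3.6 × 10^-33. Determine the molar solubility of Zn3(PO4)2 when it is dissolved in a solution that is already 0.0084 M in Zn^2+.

3.9 × 10^-14 M

Zn3(PO4)2(s) <=> 3 Zn^2+ + 2 PO4^3-
Ksp = [Zn^2+]^3[PO4^3-]^2
Let s be the molar solubility in this solution. [Zn^2+] = 0.0084 + 3s ≈ 0.0084, [PO4^3-] = 2s (Ksp is small, so little additional dissolves).
Ksp ≈ (0.0084)^3 × (2s)^2
s = 3.9 × 10^-14 M
Check: 3s = 1.2 × 10^-13 ≪ 0.0084, so the approximation is valid.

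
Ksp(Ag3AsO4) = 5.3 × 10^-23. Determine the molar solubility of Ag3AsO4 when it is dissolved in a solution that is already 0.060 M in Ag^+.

s = 2.5 × 10^-19 M

Ag3AsO4(s) ⇌ 3 Ag^+ + AsO4^3-
Ksp = [Ag^+]^3[AsO4^3-]
If s mol/L dissolves here, [Ag^+] = 0.060 + 3s ≈ 0.060, [AsO4^3-] = s (common-ion effect: Ag^+ is already 0.060 M).
Ksp ≈ (0.060)^3 × s
s = 2.5 x 10^-19 M
Check: 3s = 7.4 × 10^-19 ≪ 0.060, so the approximation is valid.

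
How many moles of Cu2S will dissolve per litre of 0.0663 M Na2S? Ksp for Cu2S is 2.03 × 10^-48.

2.77 × 10^-24 M

Cu2S(s) ⇌ 2 Cu^+(aq) + S^2-(aq)
Ksp = [Cu^+]^2[S^2-]
Let s be the molar solubility in this solution. [Cu^+] = 2s, [S^2-] = 0.0663 + s ≈ 0.0663 (since S^2- from Na2S dominates).
Ksp ≈ (2s)^2 × 0.0663
s = 2.77 × 10^-24 M
Check: s = 2.8 x 10^-24 ≪ 0.0663, so the approximation is valid.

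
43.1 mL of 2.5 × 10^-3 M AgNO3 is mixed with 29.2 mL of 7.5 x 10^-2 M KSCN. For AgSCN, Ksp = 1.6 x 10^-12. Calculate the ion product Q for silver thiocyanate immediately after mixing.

Q ≈ 4.5 × 10^-5

Total volume = 43.1 + 29.2 = 72.3 mL.
[Ag^+] = 2.5 × 10^-3 × (43.1/72.3) = 1.49 x 10^-3 M
[SCN^-] = 7.5 × 10^-2 × (29.2/72.3) = 3.03 x 10^-2 M
AgSCN(s) ⇌ Ag^+(aq) + SCN^-(aq), so Q = [Ag^+][SCN^-]
Q = (1.49 x 10^-3)(3.03 × 10^-2) = 4.5 x 10^-5
Q > Ksp, so AgSCN will precipitate.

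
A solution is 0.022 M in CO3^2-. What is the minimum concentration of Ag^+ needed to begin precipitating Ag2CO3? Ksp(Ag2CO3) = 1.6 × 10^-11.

Ag2CO3(s) ⇌ 2 Ag^+ + CO3^2-
Ksp = [Ag^+]^2[CO3^2-]
Precipitation begins when Q = Ksp. With [CO3^2-] = 0.022 M:
1.6 × 10^-11 = (0.022) × [Ag^+]^2
[Ag^+] = (1.6 × 10^-11 / 2.2 × 10^-2)^(1/2) = 2.7 × 10^-5 M

2.7 × 10^-5 M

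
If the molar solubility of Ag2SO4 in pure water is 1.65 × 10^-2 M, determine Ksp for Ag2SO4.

Ag2SO4(s) ⇌ 2 Ag^+ + SO4^2-
With molar solubility s: [Ag^+] = 2s, [SO4^2-] = s.
Ksp = [Ag^+]^2[SO4^2-]
Ksp = (2s)^2s = 4s^3
Ksp = 4 × (1.65 × 10^-2)^3 = 1.80 × 10^-5

Ksp = 1.80 × 10^-5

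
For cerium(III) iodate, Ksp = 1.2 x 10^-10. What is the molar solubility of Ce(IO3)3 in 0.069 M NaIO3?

Ce(IO3)3(s) ⇌ Ce^3+ + 3 IO3^-
Ksp = [Ce^3+][IO3^-]^3
If s mol/L dissolves here, [Ce^3+] = s, [IO3^-] = 0.069 + 3s ≈ 0.069 (common-ion effect: IO3^- is already 0.069 M).
Ksp ≈ s × (0.069)^3
s = 3.7 × 10^-7 M
Check: 3s = 1.1 x 10^-6 ≪ 0.069, so the approximation is valid.

s ≈ 3.7 × 10^-7 M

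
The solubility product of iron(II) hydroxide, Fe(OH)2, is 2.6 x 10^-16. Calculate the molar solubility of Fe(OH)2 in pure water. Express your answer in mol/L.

s ≈ 4.0e-6 M

Fe(OH)2(s) ⇌ Fe^2+ + 2 OH^-
Ksp = [Fe^2+][OH^-]^2
With molar solubility s: [Fe^2+] = s, [OH^-] = 2s.
Substituting: Ksp = s(2s)^2 = 4s^3
s = (2.6 x 10^-16 / 4)^(1/3) = 4.0 × 10^-6 M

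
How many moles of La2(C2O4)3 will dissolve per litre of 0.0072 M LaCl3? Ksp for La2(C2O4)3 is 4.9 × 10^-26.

3.3e-8 M

La2(C2O4)3(s) ⇌ 2 La^3+ + 3 C2O4^2-
Ksp = [La^3+]^2[C2O4^2-]^3
If s mol/L dissolves here, [La^3+] = 0.0072 + 2s ≈ 0.0072, [C2O4^2-] = 3s (Ksp is small, so little additional dissolves).
Ksp ≈ (0.0072)^2 × (3s)^3
s = 3.3 × 10^-8 M
Check: 2s = 6.5 × 10^-8 ≪ 0.0072, so the approximation is valid.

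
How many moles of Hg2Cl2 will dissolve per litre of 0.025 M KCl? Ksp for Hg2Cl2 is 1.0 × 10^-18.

s ≈ 1.6 × 10^-15 M

Hg2Cl2(s) ⇌ Hg2^2+ + 2 Cl^-
Ksp = [Hg2^2+][Cl^-]^2
If s mol/L dissolves here, [Hg2^2+] = s, [Cl^-] = 0.025 + 2s ≈ 0.025 (common-ion effect: Cl^- is already 0.025 M).
Ksp ≈ s × (0.025)^2
s = 1.6 × 10^-15 M
Check: 2s = 3.2 × 10^-15 ≪ 0.025, so the approximation is valid.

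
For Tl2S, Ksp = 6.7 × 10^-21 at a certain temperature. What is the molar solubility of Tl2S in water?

Tl2S(s) <=> 2 Tl^+ + S^2-
Ksp = [Tl^+]^2[S^2-]
If s mol/L of Tl2S dissolves, [Tl^+] = 2s and [S^2-] = s.
Ksp = (2s)^2s = 4s^3
s = (6.7 × 10^-21 / 4)^(1/3) = 1.2 × 10^-7 M

s = 1.2e-7 M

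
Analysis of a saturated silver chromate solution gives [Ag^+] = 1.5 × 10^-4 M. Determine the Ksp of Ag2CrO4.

Ksp = 1.7e-12

Ag2CrO4(s) ⇌ 2 Ag^+ + CrO4^2-
Stoichiometry gives [CrO4^2-] = (1/2)[Ag^+] = 7.50 × 10^-5 M.
Ksp = [Ag^+]^2[CrO4^2-]
Ksp = (1.5 × 10^-4)^2 × 7.50 × 10^-5 = 1.7 × 10^-12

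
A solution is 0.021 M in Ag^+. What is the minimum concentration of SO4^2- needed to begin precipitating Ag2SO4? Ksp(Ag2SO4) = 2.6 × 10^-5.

Ag2SO4(s) ⇌ 2 Ag^+ + SO4^2-
Ksp = [Ag^+]^2[SO4^2-]
Precipitation begins when Q = Ksp. With [Ag^+] = 0.021 M:
2.6 × 10^-5 = (0.021)^2 × [SO4^2-]
[SO4^2-] = (2.6 × 10^-5 / 4.41 × 10^-4) = 5.9 × 10^-2 M

[SO4^2-] ≈ 5.9 × 10^-2 M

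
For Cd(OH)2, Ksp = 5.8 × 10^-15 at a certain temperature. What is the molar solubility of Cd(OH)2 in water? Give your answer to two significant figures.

s = 1.1 × 10^-5 M

Cd(OH)2(s) ⇌ Cd^2+(aq) + 2 OH^-(aq)
Ksp = [Cd^2+][OH^-]^2
With molar solubility s: [Cd^2+] = s, [OH^-] = 2s.
Substituting: Ksp = s(2s)^2 = 4s^3
Solving, s = (5.8 × 10^-15/4)^(1/3) = 1.1 × 10^-5 M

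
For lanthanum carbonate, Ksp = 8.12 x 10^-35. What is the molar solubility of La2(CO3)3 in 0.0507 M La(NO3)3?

La2(CO3)3(s) <=> 2 La^3+ + 3 CO3^2-
Ksp = [La^3+]^2[CO3^2-]^3
If s mol/L dissolves here, [La^3+] = 0.0507 + 2s ≈ 0.0507, [CO3^2-] = 3s (Ksp is small, so little additional dissolves).
Ksp ≈ (0.0507)^2 × (3s)^3
s = 1.05 × 10^-11 M
Check: 2s = 2.1 × 10^-11 ≪ 0.0507, so the approximation is valid.

s = 1.05 x 10^-11 M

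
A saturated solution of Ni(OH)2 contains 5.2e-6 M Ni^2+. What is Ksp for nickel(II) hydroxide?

Ni(OH)2(s) ⇌ Ni^2+ + 2 OH^-
Stoichiometry gives [OH^-] = (2/1)[Ni^2+] = 1.04 × 10^-5 M.
Ksp = [Ni^2+][OH^-]^2
Ksp = 5.2 × 10^-6 × (1.04 x 10^-5)^2 = 5.6 x 10^-16

Ksp ≈ 5.6 × 10^-16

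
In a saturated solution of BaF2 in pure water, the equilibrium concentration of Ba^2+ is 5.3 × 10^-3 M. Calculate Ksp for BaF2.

BaF2(s) ⇌ Ba^2+ + 2 F^-
Stoichiometry gives [F^-] = (2/1)[Ba^2+] = 1.06 x 10^-2 M.
Ksp = [Ba^2+][F^-]^2
Ksp = 5.3 × 10^-3 × (1.06 x 10^-2)^2 = 6.0 × 10^-7

Ksp ≈ 6.0 × 10^-7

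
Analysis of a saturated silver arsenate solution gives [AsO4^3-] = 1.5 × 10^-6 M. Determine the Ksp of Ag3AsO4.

Ag3AsO4(s) <=> 3 Ag^+ + AsO4^3-
Stoichiometry gives [Ag^+] = (3/1)[AsO4^3-] = 4.50 × 10^-6 M.
Ksp = [Ag^+]^3[AsO4^3-]
Ksp = (4.50 x 10^-6)^3 × 1.5 × 10^-6 = 1.4 x 10^-22

1.4 × 10^-22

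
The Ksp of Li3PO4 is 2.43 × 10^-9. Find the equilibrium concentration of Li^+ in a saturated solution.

Li3PO4(s) <=> 3 Li^+(aq) + PO4^3-(aq)
Ksp = [Li^+]^3[PO4^3-]
If s mol/L of Li3PO4 dissolves, [Li^+] = 3s and [PO4^3-] = s.
Substituting: Ksp = (3s)^3s = 27s^4
s^4 = 2.43 × 10^-9 / 27, so s = 3.080 × 10^-3 M
[Li^+] = 3s = 9.24 × 10^-3 M

9.24e-3 M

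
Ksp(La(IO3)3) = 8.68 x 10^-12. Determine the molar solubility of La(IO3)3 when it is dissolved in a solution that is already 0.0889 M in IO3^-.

La(IO3)3(s) ⇌ La^3+ + 3 IO3^-
Ksp = [La^3+][IO3^-]^3
Let s be the molar solubility in this solution. [La^3+] = s, [IO3^-] = 0.0889 + 3s ≈ 0.0889 (Ksp is small, so little additional dissolves).
Ksp ≈ s × (0.0889)^3
s = 1.24 × 10^-8 M
Check: 3s = 3.7 × 10^-8 ≪ 0.0889, so the approximation is valid.

s = 1.24e-8 M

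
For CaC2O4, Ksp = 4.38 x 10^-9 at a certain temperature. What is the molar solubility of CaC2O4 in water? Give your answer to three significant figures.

6.62 × 10^-5 M

CaC2O4(s) ⇌ Ca^2+(aq) + C2O4^2-(aq)
Ksp = [Ca^2+][C2O4^2-]
Let s = molar solubility. Then [Ca^2+] = s and [C2O4^2-] = s.
Ksp = s × s = s^2
s = √(4.38 x 10^-9) = 6.62 × 10^-5 M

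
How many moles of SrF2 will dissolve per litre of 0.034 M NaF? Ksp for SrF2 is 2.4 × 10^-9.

s ≈ 2.1 × 10^-6 M

SrF2(s) <=> Sr^2+ + 2 F^-
Ksp = [Sr^2+][F^-]^2
Let s be the molar solubility in this solution. [Sr^2+] = s, [F^-] = 0.034 + 2s ≈ 0.034 (since F^- from NaF dominates).
Ksp ≈ s × (0.034)^2
s = 2.1 × 10^-6 M
Check: 2s = 4.2 x 10^-6 ≪ 0.034, so the approximation is valid.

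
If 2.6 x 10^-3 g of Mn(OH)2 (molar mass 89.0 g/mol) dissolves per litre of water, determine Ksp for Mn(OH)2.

Ksp = 1.0 × 10^-13

Molar solubility s = (2.6 x 10^-3 g/L) / (89.0 g/mol) = 2.92 × 10^-5 M.
Mn(OH)2(s) <=> Mn^2+(aq) + 2 OH^-(aq)
Let s = molar solubility. Then [Mn^2+] = s and [OH^-] = 2s.
Ksp = [Mn^2+][OH^-]^2
So Ksp = s × (2s)^2 = 4s^3
Ksp = 4 × (2.92 × 10^-5)^3 = 1.0 × 10^-13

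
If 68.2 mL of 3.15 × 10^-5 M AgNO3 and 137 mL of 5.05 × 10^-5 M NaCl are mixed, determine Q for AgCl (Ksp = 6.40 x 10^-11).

Q ≈ 3.53 × 10^-10

Total volume = 68.2 + 137 = 205.2 mL.
[Ag^+] = 3.15 x 10^-5 × (68.2/205.2) = 1.047 x 10^-5 M
[Cl^-] = 5.05 × 10^-5 × (137/205.2) = 3.372 × 10^-5 M
AgCl(s) ⇌ Ag^+ + Cl^-, so Q = [Ag^+][Cl^-]
Q = (1.047 × 10^-5)(3.372 × 10^-5) = 3.53 x 10^-10
Q > Ksp, so AgCl will precipitate.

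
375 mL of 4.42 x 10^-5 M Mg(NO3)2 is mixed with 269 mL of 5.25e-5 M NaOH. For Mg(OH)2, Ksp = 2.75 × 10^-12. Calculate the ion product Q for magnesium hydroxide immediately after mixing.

Total volume = 375 + 269 = 644 mL.
[Mg^2+] = 4.42 × 10^-5 × (375/644) = 2.574 x 10^-5 M
[OH^-] = 5.25 x 10^-5 × (269/644) = 2.193 x 10^-5 M
Mg(OH)2(s) ⇌ Mg^2+(aq) + 2 OH^-(aq), so Q = [Mg^2+][OH^-]^2
Q = (2.574 × 10^-5)(2.193 x 10^-5)^2 = 1.24 × 10^-14
Q < Ksp, so no precipitate of Mg(OH)2 forms.

Q = 1.24 × 10^-14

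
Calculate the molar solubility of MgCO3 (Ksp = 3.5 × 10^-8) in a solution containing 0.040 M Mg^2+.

MgCO3(s) <=> Mg^2+(aq) + CO3^2-(aq)
Ksp = [Mg^2+][CO3^2-]
If s mol/L dissolves here, [Mg^2+] = 0.040 + s ≈ 0.040, [CO3^2-] = s (common-ion effect: Mg^2+ is already 0.040 M).
Ksp ≈ 0.040 × s
s = 8.8 × 10^-7 M
Check: s = 8.8 × 10^-7 ≪ 0.040, so the approximation is valid.

s ≈ 8.8 × 10^-7 M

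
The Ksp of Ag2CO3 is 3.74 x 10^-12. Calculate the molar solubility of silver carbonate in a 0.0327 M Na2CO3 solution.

5.35 x 10^-6 M

Ag2CO3(s) ⇌ 2 Ag^+(aq) + CO3^2-(aq)
Ksp = [Ag^+]^2[CO3^2-]
Let s be the molar solubility in this solution. [Ag^+] = 2s, [CO3^2-] = 0.0327 + s ≈ 0.0327 (Ksp is small, so little additional dissolves).
Ksp ≈ (2s)^2 × 0.0327
s = 5.35 × 10^-6 M
Check: s = 5.3 x 10^-6 ≪ 0.0327, so the approximation is valid.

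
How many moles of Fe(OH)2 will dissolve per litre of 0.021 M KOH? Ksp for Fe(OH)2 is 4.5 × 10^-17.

s ≈ 1.0 × 10^-13 M

Fe(OH)2(s) ⇌ Fe^2+ + 2 OH^-
Ksp = [Fe^2+][OH^-]^2
Let s be the molar solubility in this solution. [Fe^2+] = s, [OH^-] = 0.021 + 2s ≈ 0.021 (since OH^- from KOH dominates).
Ksp ≈ s × (0.021)^2
s = 1.0 × 10^-13 M
Check: 2s = 2.0 x 10^-13 ≪ 0.021, so the approximation is valid.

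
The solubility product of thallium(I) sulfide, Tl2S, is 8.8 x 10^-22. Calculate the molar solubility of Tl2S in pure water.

s ≈ 6.0 x 10^-8 M

Tl2S(s) ⇌ 2 Tl^+(aq) + S^2-(aq)
Ksp = [Tl^+]^2[S^2-]
For each mole of Tl2S that dissolves: [Tl^+] = 2s, [S^2-] = s.
So Ksp = (2s)^2 × s = 4s^3
s = (8.8 x 10^-22 / 4)^(1/3) = 6.0 × 10^-8 M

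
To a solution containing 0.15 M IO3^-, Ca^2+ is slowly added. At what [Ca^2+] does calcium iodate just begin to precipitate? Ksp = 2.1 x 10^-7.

Ca(IO3)2(s) <=> Ca^2+ + 2 IO3^-
Ksp = [Ca^2+][IO3^-]^2
Precipitation begins when Q = Ksp. With [IO3^-] = 0.15 M:
2.1 x 10^-7 = (0.15)^2 × [Ca^2+]
[Ca^2+] = (2.1 x 10^-7 / 2.25 × 10^-2) = 9.3 × 10^-6 M

9.3 × 10^-6 M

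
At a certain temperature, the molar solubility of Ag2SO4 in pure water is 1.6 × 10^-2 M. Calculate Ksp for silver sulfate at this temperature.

Ag2SO4(s) ⇌ 2 Ag^+ + SO4^2-
Let s = molar solubility. Then [Ag^+] = 2s and [SO4^2-] = s.
Ksp = [Ag^+]^2[SO4^2-]
Ksp = (2s)^2s = 4s^3
With s = 1.6 × 10^-2: Ksp = 1.6 × 10^-5

1.6 × 10^-5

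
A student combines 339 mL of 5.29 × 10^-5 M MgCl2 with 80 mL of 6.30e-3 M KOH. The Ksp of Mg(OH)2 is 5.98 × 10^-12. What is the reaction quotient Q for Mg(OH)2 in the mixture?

Q = 6.19 × 10^-11

Total volume = 339 + 80 = 419 mL.
[Mg^2+] = 5.29 × 10^-5 × (339/419) = 4.280 x 10^-5 M
[OH^-] = 6.30 x 10^-3 × (80/419) = 1.203 x 10^-3 M
Mg(OH)2(s) ⇌ Mg^2+ + 2 OH^-, so Q = [Mg^2+][OH^-]^2
Q = (4.280 × 10^-5)(1.203 × 10^-3)^2 = 6.19 × 10^-11
Q > Ksp, so Mg(OH)2 will precipitate.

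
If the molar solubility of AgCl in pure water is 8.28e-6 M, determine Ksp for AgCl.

AgCl(s) <=> Ag^+ + Cl^-
With molar solubility s: [Ag^+] = s, [Cl^-] = s.
Ksp = [Ag^+][Cl^-]
Ksp = s^2
Ksp = (8.28 × 10^-6)^2 = 6.86 × 10^-11

Ksp = 6.86e-11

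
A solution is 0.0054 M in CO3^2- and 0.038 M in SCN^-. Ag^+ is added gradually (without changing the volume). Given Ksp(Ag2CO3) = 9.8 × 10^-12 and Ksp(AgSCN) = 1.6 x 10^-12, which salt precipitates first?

Precipitation of each salt starts when its ion product equals its Ksp.
For Ag2CO3: 9.8 × 10^-12 = 0.0054 × [Ag^+]^2  ⇒  [Ag^+] = 4.3 x 10^-5 M.
For AgSCN: 1.6 x 10^-12 = 0.038 × [Ag^+]  ⇒  [Ag^+] = 4.2 × 10^-11 M.
The salt with the lower threshold [Ag^+] precipitates first: AgSCN.

AgSCN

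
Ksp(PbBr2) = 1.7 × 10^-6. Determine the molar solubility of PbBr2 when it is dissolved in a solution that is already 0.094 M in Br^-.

PbBr2(s) ⇌ Pb^2+ + 2 Br^-
Ksp = [Pb^2+][Br^-]^2
If s mol/L dissolves here, [Pb^2+] = s, [Br^-] = 0.094 + 2s ≈ 0.094 (common-ion effect: Br^- is already 0.094 M).
Ksp ≈ s × (0.094)^2
s = 1.9 × 10^-4 M
Check: 2s = 3.8 x 10^-4 ≪ 0.094, so the approximation is valid.

s ≈ 1.9e-4 M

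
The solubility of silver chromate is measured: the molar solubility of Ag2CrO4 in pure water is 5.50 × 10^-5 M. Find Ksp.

6.66 × 10^-13

Ag2CrO4(s) ⇌ 2 Ag^+(aq) + CrO4^2-(aq)
If s mol/L of Ag2CrO4 dissolves, [Ag^+] = 2s and [CrO4^2-] = s.
Ksp = [Ag^+]^2[CrO4^2-]
So Ksp = (2s)^2 × s = 4s^3
With s = 5.50 × 10^-5: Ksp = 6.66 x 10^-13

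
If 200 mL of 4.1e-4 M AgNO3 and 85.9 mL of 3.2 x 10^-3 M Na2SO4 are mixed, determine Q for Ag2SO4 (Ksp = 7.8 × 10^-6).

7.9e-11

Total volume = 200 + 85.9 = 285.9 mL.
[Ag^+] = 4.1 x 10^-4 × (200/285.9) = 2.87 × 10^-4 M
[SO4^2-] = 3.2 x 10^-3 × (85.9/285.9) = 9.61 x 10^-4 M
Ag2SO4(s) <=> 2 Ag^+(aq) + SO4^2-(aq), so Q = [Ag^+]^2[SO4^2-]
Q = (2.87 × 10^-4)^2(9.61 x 10^-4) = 7.9 × 10^-11
Q < Ksp, so no precipitate of Ag2SO4 forms.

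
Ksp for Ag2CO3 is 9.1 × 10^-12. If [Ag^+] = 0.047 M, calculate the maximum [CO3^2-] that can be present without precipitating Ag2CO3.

Ag2CO3(s) ⇌ 2 Ag^+ + CO3^2-
Ksp = [Ag^+]^2[CO3^2-]
Precipitation begins when Q = Ksp. With [Ag^+] = 0.047 M:
9.1 × 10^-12 = (0.047)^2 × [CO3^2-]
[CO3^2-] = (9.1 × 10^-12 / 2.21 × 10^-3) = 4.1 × 10^-9 M

[CO3^2-] ≈ 4.1 x 10^-9 M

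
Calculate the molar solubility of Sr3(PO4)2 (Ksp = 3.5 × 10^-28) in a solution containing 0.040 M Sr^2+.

Sr3(PO4)2(s) ⇌ 3 Sr^2+ + 2 PO4^3-
Ksp = [Sr^2+]^3[PO4^3-]^2
If s mol/L dissolves here, [Sr^2+] = 0.040 + 3s ≈ 0.040, [PO4^3-] = 2s (since the Sr^2+ already present dominates).
Ksp ≈ (0.040)^3 × (2s)^2
s = 1.2 × 10^-12 M
Check: 3s = 3.5 × 10^-12 ≪ 0.040, so the approximation is valid.

s ≈ 1.2 x 10^-12 M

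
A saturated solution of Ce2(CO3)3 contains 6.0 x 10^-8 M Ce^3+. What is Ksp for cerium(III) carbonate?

Ce2(CO3)3(s) ⇌ 2 Ce^3+(aq) + 3 CO3^2-(aq)
Stoichiometry gives [CO3^2-] = (3/2)[Ce^3+] = 9.00 × 10^-8 M.
Ksp = [Ce^3+]^2[CO3^2-]^3
Ksp = (6.0 x 10^-8)^2 × (9.00 × 10^-8)^3 = 2.6 × 10^-36

Ksp = 2.6e-36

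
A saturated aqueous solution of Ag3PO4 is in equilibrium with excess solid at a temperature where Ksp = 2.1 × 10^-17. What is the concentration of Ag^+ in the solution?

Ag3PO4(s) ⇌ 3 Ag^+(aq) + PO4^3-(aq)
Ksp = [Ag^+]^3[PO4^3-]
Let s = molar solubility. Then [Ag^+] = 3s and [PO4^3-] = s.
Ksp = (3s)^3s = 27s^4
s = (2.1 × 10^-17 / 27)^(1/4) = 2.97 × 10^-5 M
[Ag^+] = 3s = 8.9 × 10^-5 M

[Ag^+] = 8.9 × 10^-5 M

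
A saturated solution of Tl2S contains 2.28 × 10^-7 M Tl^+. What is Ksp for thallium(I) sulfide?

Ksp = 5.93 × 10^-21

Tl2S(s) <=> 2 Tl^+(aq) + S^2-(aq)
Stoichiometry gives [S^2-] = (1/2)[Tl^+] = 1.140 × 10^-7 M.
Ksp = [Tl^+]^2[S^2-]
Ksp = (2.28 x 10^-7)^2 × 1.140 × 10^-7 = 5.93 × 10^-21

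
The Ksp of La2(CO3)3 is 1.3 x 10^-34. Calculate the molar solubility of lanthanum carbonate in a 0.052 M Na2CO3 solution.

s ≈ 4.8 × 10^-16 M

La2(CO3)3(s) ⇌ 2 La^3+(aq) + 3 CO3^2-(aq)
Ksp = [La^3+]^2[CO3^2-]^3
Let s be the molar solubility in this solution. [La^3+] = 2s, [CO3^2-] = 0.052 + 3s ≈ 0.052 (Ksp is small, so little additional dissolves).
Ksp ≈ (2s)^2 × (0.052)^3
s = 4.8 × 10^-16 M
Check: 3s = 1.4 × 10^-15 ≪ 0.052, so the approximation is valid.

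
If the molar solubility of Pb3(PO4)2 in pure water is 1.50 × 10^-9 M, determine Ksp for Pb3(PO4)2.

Pb3(PO4)2(s) ⇌ 3 Pb^2+(aq) + 2 PO4^3-(aq)
For each mole of Pb3(PO4)2 that dissolves: [Pb^2+] = 3s, [PO4^3-] = 2s.
Ksp = [Pb^2+]^3[PO4^3-]^2
Substituting: Ksp = (3s)^3(2s)^2 = 108s^5
With s = 1.50 x 10^-9: Ksp = 8.20 × 10^-43

8.20 x 10^-43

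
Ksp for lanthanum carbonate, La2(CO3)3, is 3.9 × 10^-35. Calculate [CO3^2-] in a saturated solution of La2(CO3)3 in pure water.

La2(CO3)3(s) ⇌ 2 La^3+ + 3 CO3^2-
Ksp = [La^3+]^2[CO3^2-]^3
With molar solubility s: [La^3+] = 2s, [CO3^2-] = 3s.
So Ksp = (2s)^2 × (3s)^3 = 108s^5
Solving, s = (3.9 × 10^-35/108)^(1/5) = 5.15 x 10^-8 M
[CO3^2-] = 3s = 1.5 × 10^-7 M

1.5 × 10^-7 M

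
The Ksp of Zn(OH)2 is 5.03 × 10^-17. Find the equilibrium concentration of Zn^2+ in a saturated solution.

[Zn^2+] = 2.33e-6 M

Zn(OH)2(s) ⇌ Zn^2+ + 2 OH^-
Ksp = [Zn^2+][OH^-]^2
For each mole of Zn(OH)2 that dissolves: [Zn^2+] = s, [OH^-] = 2s.
So Ksp = s × (2s)^2 = 4s^3
s = (5.03 × 10^-17 / 4)^(1/3) = 2.325 × 10^-6 M
[Zn^2+] = s = 2.33 x 10^-6 M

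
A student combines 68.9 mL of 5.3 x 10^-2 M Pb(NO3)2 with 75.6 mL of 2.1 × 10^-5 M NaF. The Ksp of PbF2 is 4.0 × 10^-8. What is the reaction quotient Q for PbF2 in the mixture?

Total volume = 68.9 + 75.6 = 144.5 mL.
[Pb^2+] = 5.3 × 10^-2 × (68.9/144.5) = 2.53 × 10^-2 M
[F^-] = 2.1 × 10^-5 × (75.6/144.5) = 1.10 × 10^-5 M
PbF2(s) ⇌ Pb^2+(aq) + 2 F^-(aq), so Q = [Pb^2+][F^-]^2
Q = (2.53 x 10^-2)(1.10 × 10^-5)^2 = 3.1 × 10^-12
Q < Ksp, so no precipitate of PbF2 forms.

Q ≈ 3.1e-12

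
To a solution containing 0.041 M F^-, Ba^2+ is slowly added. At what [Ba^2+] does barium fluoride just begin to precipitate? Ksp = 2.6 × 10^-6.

BaF2(s) ⇌ Ba^2+(aq) + 2 F^-(aq)
Ksp = [Ba^2+][F^-]^2
Precipitation begins when Q = Ksp. With [F^-] = 0.041 M:
2.6 × 10^-6 = (0.041)^2 × [Ba^2+]
[Ba^2+] = (2.6 × 10^-6 / 1.68 × 10^-3) = 1.5 × 10^-3 M

[Ba^2+] = 1.5 × 10^-3 M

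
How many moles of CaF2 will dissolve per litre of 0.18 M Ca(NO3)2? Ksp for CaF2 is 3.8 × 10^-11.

CaF2(s) ⇌ Ca^2+ + 2 F^-
Ksp = [Ca^2+][F^-]^2
If s mol/L dissolves here, [Ca^2+] = 0.18 + s ≈ 0.18, [F^-] = 2s (Ksp is small, so little additional dissolves).
Ksp ≈ 0.18 × (2s)^2
s = 7.3 × 10^-6 M
Check: s = 7.3 × 10^-6 ≪ 0.18, so the approximation is valid.

s ≈ 7.3e-6 M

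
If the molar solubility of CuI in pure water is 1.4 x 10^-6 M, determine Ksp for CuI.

2.0 × 10^-12

CuI(s) ⇌ Cu^+(aq) + I^-(aq)
Let s = molar solubility. Then [Cu^+] = s and [I^-] = s.
Ksp = [Cu^+][I^-]
Ksp = s × s = s^2
With s = 1.4 x 10^-6: Ksp = 2.0 x 10^-12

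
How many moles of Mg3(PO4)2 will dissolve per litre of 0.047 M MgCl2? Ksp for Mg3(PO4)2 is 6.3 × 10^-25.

3.9e-11 M

Mg3(PO4)2(s) ⇌ 3 Mg^2+ + 2 PO4^3-
Ksp = [Mg^2+]^3[PO4^3-]^2
Let s = moles of Mg3(PO4)2 that dissolve per litre. [Mg^2+] = 0.047 + 3s ≈ 0.047, [PO4^3-] = 2s (Ksp is small, so little additional dissolves).
Ksp ≈ (0.047)^3 × (2s)^2
s = 3.9 x 10^-11 M
Check: 3s = 1.2 × 10^-10 ≪ 0.047, so the approximation is valid.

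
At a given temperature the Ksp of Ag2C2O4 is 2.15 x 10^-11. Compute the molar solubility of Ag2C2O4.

Ag2C2O4(s) ⇌ 2 Ag^+(aq) + C2O4^2-(aq)
Ksp = [Ag^+]^2[C2O4^2-]
For each mole of Ag2C2O4 that dissolves: [Ag^+] = 2s, [C2O4^2-] = s.
Ksp = (2s)^2s = 4s^3
Solving, s = (2.15 x 10^-11/4)^(1/3) = 1.75 × 10^-4 M

s = 1.75 × 10^-4 M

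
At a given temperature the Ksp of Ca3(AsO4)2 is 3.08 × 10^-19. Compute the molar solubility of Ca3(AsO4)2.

Ca3(AsO4)2(s) ⇌ 3 Ca^2+(aq) + 2 AsO4^3-(aq)
Ksp = [Ca^2+]^3[AsO4^3-]^2
With molar solubility s: [Ca^2+] = 3s, [AsO4^3-] = 2s.
So Ksp = (3s)^3 × (2s)^2 = 108s^5
s = (3.08 × 10^-19 / 108)^(1/5) = 7.78 × 10^-5 M

s ≈ 7.78e-5 M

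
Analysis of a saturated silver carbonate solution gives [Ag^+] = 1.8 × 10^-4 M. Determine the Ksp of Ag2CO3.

Ag2CO3(s) <=> 2 Ag^+(aq) + CO3^2-(aq)
Stoichiometry gives [CO3^2-] = (1/2)[Ag^+] = 9.00 x 10^-5 M.
Ksp = [Ag^+]^2[CO3^2-]
Ksp = (1.8 × 10^-4)^2 × 9.00 × 10^-5 = 2.9 × 10^-12

Ksp ≈ 2.9 × 10^-12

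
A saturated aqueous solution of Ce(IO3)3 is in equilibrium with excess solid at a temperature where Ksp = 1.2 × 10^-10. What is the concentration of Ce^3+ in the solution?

Ce(IO3)3(s) ⇌ Ce^3+ + 3 IO3^-
Ksp = [Ce^3+][IO3^-]^3
For each mole of Ce(IO3)3 that dissolves: [Ce^3+] = s, [IO3^-] = 3s.
Ksp = s(3s)^3 = 27s^4
Solving, s = (1.2 × 10^-10/27)^(1/4) = 1.45 x 10^-3 M
[Ce^3+] = s = 1.5 × 10^-3 M

[Ce^3+] = 1.5 × 10^-3 M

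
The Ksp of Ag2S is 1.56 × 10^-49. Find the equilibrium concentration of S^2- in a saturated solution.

Ag2S(s) ⇌ 2 Ag^+ + S^2-
Ksp = [Ag^+]^2[S^2-]
With molar solubility s: [Ag^+] = 2s, [S^2-] = s.
So Ksp = (2s)^2 × s = 4s^3
s = (1.56 × 10^-49 / 4)^(1/3) = 3.391 × 10^-17 M
[S^2-] = s = 3.39 × 10^-17 M

[S^2-] = 3.39e-17 M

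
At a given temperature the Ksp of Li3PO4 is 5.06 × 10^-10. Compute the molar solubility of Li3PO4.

s ≈ 2.08e-3 M

Li3PO4(s) ⇌ 3 Li^+ + PO4^3-
Ksp = [Li^+]^3[PO4^3-]
With molar solubility s: [Li^+] = 3s, [PO4^3-] = s.
Substituting: Ksp = (3s)^3s = 27s^4
s = (5.06 × 10^-10 / 27)^(1/4) = 2.08 x 10^-3 M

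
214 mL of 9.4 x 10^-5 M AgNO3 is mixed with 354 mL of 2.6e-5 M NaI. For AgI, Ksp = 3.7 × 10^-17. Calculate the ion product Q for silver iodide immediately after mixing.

Total volume = 214 + 354 = 568 mL.
[Ag^+] = 9.4 × 10^-5 × (214/568) = 3.54 x 10^-5 M
[I^-] = 2.6 x 10^-5 × (354/568) = 1.62 × 10^-5 M
AgI(s) <=> Ag^+ + I^-, so Q = [Ag^+][I^-]
Q = (3.54 × 10^-5)(1.62 × 10^-5) = 5.7 × 10^-10
Q > Ksp, so AgI will precipitate.

Q = 5.7e-10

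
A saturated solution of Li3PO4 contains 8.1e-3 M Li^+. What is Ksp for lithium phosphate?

Li3PO4(s) ⇌ 3 Li^+ + PO4^3-
Stoichiometry gives [PO4^3-] = (1/3)[Li^+] = 2.70 × 10^-3 M.
Ksp = [Li^+]^3[PO4^3-]
Ksp = (8.1 × 10^-3)^3 × 2.70 × 10^-3 = 1.4 × 10^-9

Ksp = 1.4 × 10^-9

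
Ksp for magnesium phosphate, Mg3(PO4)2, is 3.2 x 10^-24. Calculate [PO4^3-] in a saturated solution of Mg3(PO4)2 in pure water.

Mg3(PO4)2(s) ⇌ 3 Mg^2+(aq) + 2 PO4^3-(aq)
Ksp = [Mg^2+]^3[PO4^3-]^2
With molar solubility s: [Mg^2+] = 3s, [PO4^3-] = 2s.
Substituting: Ksp = (3s)^3(2s)^2 = 108s^5
s = (3.2 x 10^-24 / 108)^(1/5) = 7.84 x 10^-6 M
[PO4^3-] = 2s = 1.6 x 10^-5 M

[PO4^3-] ≈ 1.6e-5 M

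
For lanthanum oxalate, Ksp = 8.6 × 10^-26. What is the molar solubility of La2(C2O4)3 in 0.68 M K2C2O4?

s = 2.6e-13 M

La2(C2O4)3(s) <=> 2 La^3+(aq) + 3 C2O4^2-(aq)
Ksp = [La^3+]^2[C2O4^2-]^3
Let s be the molar solubility in this solution. [La^3+] = 2s, [C2O4^2-] = 0.68 + 3s ≈ 0.68 (common-ion effect: C2O4^2- is already 0.68 M).
Ksp ≈ (2s)^2 × (0.68)^3
s = 2.6 × 10^-13 M
Check: 3s = 7.8 × 10^-13 ≪ 0.68, so the approximation is valid.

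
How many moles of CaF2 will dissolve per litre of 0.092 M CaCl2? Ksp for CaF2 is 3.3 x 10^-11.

CaF2(s) <=> Ca^2+(aq) + 2 F^-(aq)
Ksp = [Ca^2+][F^-]^2
Let s = moles of CaF2 that dissolve per litre. [Ca^2+] = 0.092 + s ≈ 0.092, [F^-] = 2s (common-ion effect: Ca^2+ is already 0.092 M).
Ksp ≈ 0.092 × (2s)^2
s = 9.5 x 10^-6 M
Check: s = 9.5 × 10^-6 ≪ 0.092, so the approximation is valid.

9.5e-6 M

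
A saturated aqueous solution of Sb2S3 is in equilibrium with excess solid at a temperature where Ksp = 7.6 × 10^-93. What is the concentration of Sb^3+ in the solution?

[Sb^3+] ≈ 3.0 × 10^-19 M

Sb2S3(s) ⇌ 2 Sb^3+(aq) + 3 S^2-(aq)
Ksp = [Sb^3+]^2[S^2-]^3
If s mol/L of Sb2S3 dissolves, [Sb^3+] = 2s and [S^2-] = 3s.
Ksp = (2s)^2(3s)^3 = 108s^5
s^5 = 7.6 × 10^-93 / 108, so s = 1.48 × 10^-19 M
[Sb^3+] = 2s = 3.0 × 10^-19 M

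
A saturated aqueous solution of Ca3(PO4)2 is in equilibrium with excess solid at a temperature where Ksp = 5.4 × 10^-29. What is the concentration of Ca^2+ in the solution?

Ca3(PO4)2(s) ⇌ 3 Ca^2+(aq) + 2 PO4^3-(aq)
Ksp = [Ca^2+]^3[PO4^3-]^2
For each mole of Ca3(PO4)2 that dissolves: [Ca^2+] = 3s, [PO4^3-] = 2s.
So Ksp = (3s)^3 × (2s)^2 = 108s^5
Solving, s = (5.4 × 10^-29/108)^(1/5) = 8.71 × 10^-7 M
[Ca^2+] = 3s = 2.6 x 10^-6 M

2.6 × 10^-6 M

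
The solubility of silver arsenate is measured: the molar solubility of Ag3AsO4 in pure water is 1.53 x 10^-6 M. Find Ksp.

1.48 × 10^-22

Ag3AsO4(s) ⇌ 3 Ag^+(aq) + AsO4^3-(aq)
For each mole of Ag3AsO4 that dissolves: [Ag^+] = 3s, [AsO4^3-] = s.
Ksp = [Ag^+]^3[AsO4^3-]
Ksp = (3s)^3s = 27s^4
Ksp = 27 × (1.53 × 10^-6)^4 = 1.48 × 10^-22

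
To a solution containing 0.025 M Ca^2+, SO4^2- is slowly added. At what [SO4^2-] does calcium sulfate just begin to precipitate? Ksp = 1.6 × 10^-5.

CaSO4(s) ⇌ Ca^2+(aq) + SO4^2-(aq)
Ksp = [Ca^2+][SO4^2-]
Precipitation begins when Q = Ksp. With [Ca^2+] = 0.025 M:
1.6 × 10^-5 = (0.025) × [SO4^2-]
[SO4^2-] = (1.6 × 10^-5 / 2.5 x 10^-2) = 6.4 × 10^-4 M

6.4 × 10^-4 M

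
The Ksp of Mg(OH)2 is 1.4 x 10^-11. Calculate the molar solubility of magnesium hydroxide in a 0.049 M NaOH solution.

5.8e-9 M

Mg(OH)2(s) ⇌ Mg^2+(aq) + 2 OH^-(aq)
Ksp = [Mg^2+][OH^-]^2
Let s be the molar solubility in this solution. [Mg^2+] = s, [OH^-] = 0.049 + 2s ≈ 0.049 (Ksp is small, so little additional dissolves).
Ksp ≈ s × (0.049)^2
s = 5.8 × 10^-9 M
Check: 2s = 1.2 × 10^-8 ≪ 0.049, so the approximation is valid.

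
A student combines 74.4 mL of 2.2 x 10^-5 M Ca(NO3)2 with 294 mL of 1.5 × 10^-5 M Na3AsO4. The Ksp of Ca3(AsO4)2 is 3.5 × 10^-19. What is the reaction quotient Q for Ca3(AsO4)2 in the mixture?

Total volume = 74.4 + 294 = 368.4 mL.
[Ca^2+] = 2.2 × 10^-5 × (74.4/368.4) = 4.44 × 10^-6 M
[AsO4^3-] = 1.5 × 10^-5 × (294/368.4) = 1.20 × 10^-5 M
Ca3(AsO4)2(s) <=> 3 Ca^2+ + 2 AsO4^3-, so Q = [Ca^2+]^3[AsO4^3-]^2
Q = (4.44 × 10^-6)^3(1.20 x 10^-5)^2 = 1.3 × 10^-26
Q < Ksp, so no precipitate of Ca3(AsO4)2 forms.

Q = 1.3e-26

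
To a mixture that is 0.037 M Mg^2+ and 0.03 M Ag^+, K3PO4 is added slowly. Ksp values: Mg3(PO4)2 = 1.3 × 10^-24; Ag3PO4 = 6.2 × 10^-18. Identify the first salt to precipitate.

Precipitation of each salt starts when its ion product equals its Ksp.
For Mg3(PO4)2: 1.3 × 10^-24 = (0.037)^3 × [PO4^3-]^2  ⇒  [PO4^3-] = 1.6 × 10^-10 M.
For Ag3PO4: 6.2 × 10^-18 = (0.03)^3 × [PO4^3-]  ⇒  [PO4^3-] = 2.3 x 10^-13 M.
The salt with the lower threshold [PO4^3-] precipitates first: Ag3PO4.

Ag3PO4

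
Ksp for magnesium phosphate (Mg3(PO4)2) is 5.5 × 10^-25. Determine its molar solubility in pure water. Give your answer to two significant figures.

5.5e-6 M

Mg3(PO4)2(s) ⇌ 3 Mg^2+(aq) + 2 PO4^3-(aq)
Ksp = [Mg^2+]^3[PO4^3-]^2
Let s = molar solubility. Then [Mg^2+] = 3s and [PO4^3-] = 2s.
So Ksp = (3s)^3 × (2s)^2 = 108s^5
Solving, s = (5.5 × 10^-25/108)^(1/5) = 5.5 × 10^-6 M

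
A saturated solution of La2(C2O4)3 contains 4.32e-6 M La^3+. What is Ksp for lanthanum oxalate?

La2(C2O4)3(s) ⇌ 2 La^3+(aq) + 3 C2O4^2-(aq)
Stoichiometry gives [C2O4^2-] = (3/2)[La^3+] = 6.480 x 10^-6 M.
Ksp = [La^3+]^2[C2O4^2-]^3
Ksp = (4.32 × 10^-6)^2 × (6.480 x 10^-6)^3 = 5.08 x 10^-27

Ksp ≈ 5.08e-27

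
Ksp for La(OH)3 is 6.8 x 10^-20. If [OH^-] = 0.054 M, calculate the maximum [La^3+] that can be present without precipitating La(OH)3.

La(OH)3(s) <=> La^3+(aq) + 3 OH^-(aq)
Ksp = [La^3+][OH^-]^3
Precipitation begins when Q = Ksp. With [OH^-] = 0.054 M:
6.8 x 10^-20 = (0.054)^3 × [La^3+]
[La^3+] = (6.8 x 10^-20 / 1.57 × 10^-4) = 4.3 × 10^-16 M

[La^3+] = 4.3 x 10^-16 M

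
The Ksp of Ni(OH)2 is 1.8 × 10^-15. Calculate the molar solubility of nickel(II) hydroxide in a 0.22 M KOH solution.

s = 3.7 x 10^-14 M

Ni(OH)2(s) ⇌ Ni^2+(aq) + 2 OH^-(aq)
Ksp = [Ni^2+][OH^-]^2
Let s = moles of Ni(OH)2 that dissolve per litre. [Ni^2+] = s, [OH^-] = 0.22 + 2s ≈ 0.22 (Ksp is small, so little additional dissolves).
Ksp ≈ s × (0.22)^2
s = 3.7 × 10^-14 M
Check: 2s = 7.4 × 10^-14 ≪ 0.22, so the approximation is valid.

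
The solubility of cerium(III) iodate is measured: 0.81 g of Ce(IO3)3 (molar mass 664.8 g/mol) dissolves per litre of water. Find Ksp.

Molar solubility s = (8.1 × 10^-1 g/L) / (664.8 g/mol) = 1.22 x 10^-3 M.
Ce(IO3)3(s) ⇌ Ce^3+(aq) + 3 IO3^-(aq)
If s mol/L of Ce(IO3)3 dissolves, [Ce^3+] = s and [IO3^-] = 3s.
Ksp = [Ce^3+][IO3^-]^3
Substituting: Ksp = s(3s)^3 = 27s^4
With s = 1.22 × 10^-3: Ksp = 6.0 × 10^-11

Ksp ≈ 6.0e-11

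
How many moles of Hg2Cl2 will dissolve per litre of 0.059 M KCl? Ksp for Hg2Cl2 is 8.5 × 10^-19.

Hg2Cl2(s) <=> Hg2^2+(aq) + 2 Cl^-(aq)
Ksp = [Hg2^2+][Cl^-]^2
Let s = moles of Hg2Cl2 that dissolve per litre. [Hg2^2+] = s, [Cl^-] = 0.059 + 2s ≈ 0.059 (since Cl^- from KCl dominates).
Ksp ≈ s × (0.059)^2
s = 2.4 × 10^-16 M
Check: 2s = 4.9 × 10^-16 ≪ 0.059, so the approximation is valid.

2.4 x 10^-16 M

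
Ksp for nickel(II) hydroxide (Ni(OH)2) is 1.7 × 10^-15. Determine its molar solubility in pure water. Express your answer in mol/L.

Ni(OH)2(s) ⇌ Ni^2+ + 2 OH^-
Ksp = [Ni^2+][OH^-]^2
With molar solubility s: [Ni^2+] = s, [OH^-] = 2s.
Ksp = s(2s)^2 = 4s^3
Solving, s = (1.7 × 10^-15/4)^(1/3) = 7.5 x 10^-6 M

s = 7.5 × 10^-6 M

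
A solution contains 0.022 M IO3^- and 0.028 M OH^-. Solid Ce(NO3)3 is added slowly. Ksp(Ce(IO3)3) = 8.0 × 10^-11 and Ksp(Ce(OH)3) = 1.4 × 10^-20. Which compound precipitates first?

Each salt begins to precipitate when Q = Ksp, i.e. when [Ce^3+] reaches its threshold.
For Ce(IO3)3: 8.0 × 10^-11 = (0.022)^3 × [Ce^3+]  ⇒  [Ce^3+] = 7.5 × 10^-6 M.
For Ce(OH)3: 1.4 × 10^-20 = (0.028)^3 × [Ce^3+]  ⇒  [Ce^3+] = 6.4 × 10^-16 M.
The salt with the lower threshold [Ce^3+] precipitates first: Ce(OH)3.

Ce(OH)3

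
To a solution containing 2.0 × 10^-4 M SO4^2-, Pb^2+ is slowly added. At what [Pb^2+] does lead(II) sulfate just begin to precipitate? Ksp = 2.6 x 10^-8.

PbSO4(s) ⇌ Pb^2+ + SO4^2-
Ksp = [Pb^2+][SO4^2-]
Precipitation begins when Q = Ksp. With [SO4^2-] = 2.0 × 10^-4 M:
2.6 x 10^-8 = (2.0 × 10^-4) × [Pb^2+]
[Pb^2+] = (2.6 x 10^-8 / 2.0 × 10^-4) = 1.3 × 10^-4 M

1.3e-4 M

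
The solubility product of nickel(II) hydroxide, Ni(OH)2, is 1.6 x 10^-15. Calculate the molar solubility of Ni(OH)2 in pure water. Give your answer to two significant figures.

Ni(OH)2(s) <=> Ni^2+(aq) + 2 OH^-(aq)
Ksp = [Ni^2+][OH^-]^2
Let s = molar solubility. Then [Ni^2+] = s and [OH^-] = 2s.
Ksp = s(2s)^2 = 4s^3
s^3 = 1.6 x 10^-15 / 4, so s = 7.4 × 10^-6 M

s ≈ 7.4 × 10^-6 M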